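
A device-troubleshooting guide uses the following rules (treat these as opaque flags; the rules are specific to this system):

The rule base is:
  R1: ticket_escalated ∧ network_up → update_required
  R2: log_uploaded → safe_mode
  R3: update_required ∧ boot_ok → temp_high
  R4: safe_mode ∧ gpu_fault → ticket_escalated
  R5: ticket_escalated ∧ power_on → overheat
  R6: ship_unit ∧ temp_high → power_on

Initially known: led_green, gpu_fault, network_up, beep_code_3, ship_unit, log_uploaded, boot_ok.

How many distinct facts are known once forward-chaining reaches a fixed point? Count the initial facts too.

Round 1 fires R2, giving safe_mode.
Round 2 fires R4, giving ticket_escalated.
Round 3 fires R1, giving update_required.
Round 4 fires R3, giving temp_high.
Round 5 fires R6, giving power_on.
Round 6 fires R5, giving overheat.
Closure: {beep_code_3, boot_ok, gpu_fault, led_green, log_uploaded, network_up, overheat, power_on, safe_mode, ship_unit, temp_high, ticket_escalated, update_required} — 13 facts.

13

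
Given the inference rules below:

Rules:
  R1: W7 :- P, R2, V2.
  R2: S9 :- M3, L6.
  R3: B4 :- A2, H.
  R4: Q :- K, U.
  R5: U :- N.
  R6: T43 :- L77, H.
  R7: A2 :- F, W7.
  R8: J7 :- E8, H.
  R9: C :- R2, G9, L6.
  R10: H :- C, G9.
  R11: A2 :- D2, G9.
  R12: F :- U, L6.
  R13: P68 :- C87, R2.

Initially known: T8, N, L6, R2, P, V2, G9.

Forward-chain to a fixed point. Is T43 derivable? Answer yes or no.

Round 1 fires R1, R5, R9, giving W7, U, C.
Round 2 fires R10, R12, giving H, F.
Round 3 fires R7, giving A2.
Round 4 fires R3, giving B4.
Fixed point reached. T43 is concluded only by R6; R6 needs L77 (never derived).

no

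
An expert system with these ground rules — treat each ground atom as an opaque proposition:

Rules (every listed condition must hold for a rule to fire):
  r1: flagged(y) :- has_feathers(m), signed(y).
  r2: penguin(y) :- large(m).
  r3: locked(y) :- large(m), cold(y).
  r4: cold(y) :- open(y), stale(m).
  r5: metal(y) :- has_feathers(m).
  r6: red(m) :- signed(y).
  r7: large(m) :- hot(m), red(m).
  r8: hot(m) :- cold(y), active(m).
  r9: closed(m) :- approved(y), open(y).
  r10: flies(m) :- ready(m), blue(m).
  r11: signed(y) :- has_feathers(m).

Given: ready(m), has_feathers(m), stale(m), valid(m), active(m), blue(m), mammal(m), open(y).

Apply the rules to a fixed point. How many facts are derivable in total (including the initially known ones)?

Round 1: r4 [cold(y) :- open(y), stale(m).]; r5 [metal(y) :- has_feathers(m).]; r10 [flies(m) :- ready(m), blue(m).]; r11 [signed(y) :- has_feathers(m).]. Adds cold(y), metal(y), flies(m), signed(y).
Round 2: r1 [flagged(y) :- has_feathers(m), signed(y).]; r6 [red(m) :- signed(y).]; r8 [hot(m) :- cold(y), active(m).]. Adds flagged(y), red(m), hot(m).
Round 3: r7 [large(m) :- hot(m), red(m).]. Adds large(m).
Round 4: r2 [penguin(y) :- large(m).]; r3 [locked(y) :- large(m), cold(y).]. Adds penguin(y), locked(y).
Closure: {active(m), blue(m), cold(y), flagged(y), flies(m), has_feathers(m), hot(m), large(m), locked(y), mammal(m), metal(y), open(y), penguin(y), ready(m), red(m), signed(y), stale(m), valid(m)} — 18 facts.

18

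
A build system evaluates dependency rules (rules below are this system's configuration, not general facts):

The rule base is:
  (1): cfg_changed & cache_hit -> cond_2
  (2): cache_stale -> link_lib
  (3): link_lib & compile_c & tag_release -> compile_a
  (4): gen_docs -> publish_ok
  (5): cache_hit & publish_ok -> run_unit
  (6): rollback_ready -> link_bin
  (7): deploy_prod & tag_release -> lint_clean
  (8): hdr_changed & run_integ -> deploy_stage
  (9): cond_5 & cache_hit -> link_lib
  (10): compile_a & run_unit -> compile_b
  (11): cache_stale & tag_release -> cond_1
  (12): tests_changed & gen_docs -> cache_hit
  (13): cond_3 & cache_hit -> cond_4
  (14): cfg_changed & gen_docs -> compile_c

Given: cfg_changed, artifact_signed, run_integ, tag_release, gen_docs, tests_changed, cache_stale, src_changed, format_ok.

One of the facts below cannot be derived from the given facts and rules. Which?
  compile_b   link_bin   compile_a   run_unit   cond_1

Round 1: (2) [cache_stale -> link_lib]; (4) [gen_docs -> publish_ok]; (11) [cache_stale & tag_release -> cond_1]; (12) [tests_changed & gen_docs -> cache_hit]; (14) [cfg_changed & gen_docs -> compile_c]. New: link_lib, publish_ok, cond_1, cache_hit, compile_c.
Round 2: (1) [cfg_changed & cache_hit -> cond_2]; (3) [link_lib & compile_c & tag_release -> compile_a]; (5) [cache_hit & publish_ok -> run_unit]. New: cond_2, compile_a, run_unit.
Round 3: (10) [compile_a & run_unit -> compile_b]. New: compile_b.
Derived: cond_1 (round 1), compile_b (round 3), compile_a (round 2), run_unit (round 2). link_bin never appears in any round.

link_bin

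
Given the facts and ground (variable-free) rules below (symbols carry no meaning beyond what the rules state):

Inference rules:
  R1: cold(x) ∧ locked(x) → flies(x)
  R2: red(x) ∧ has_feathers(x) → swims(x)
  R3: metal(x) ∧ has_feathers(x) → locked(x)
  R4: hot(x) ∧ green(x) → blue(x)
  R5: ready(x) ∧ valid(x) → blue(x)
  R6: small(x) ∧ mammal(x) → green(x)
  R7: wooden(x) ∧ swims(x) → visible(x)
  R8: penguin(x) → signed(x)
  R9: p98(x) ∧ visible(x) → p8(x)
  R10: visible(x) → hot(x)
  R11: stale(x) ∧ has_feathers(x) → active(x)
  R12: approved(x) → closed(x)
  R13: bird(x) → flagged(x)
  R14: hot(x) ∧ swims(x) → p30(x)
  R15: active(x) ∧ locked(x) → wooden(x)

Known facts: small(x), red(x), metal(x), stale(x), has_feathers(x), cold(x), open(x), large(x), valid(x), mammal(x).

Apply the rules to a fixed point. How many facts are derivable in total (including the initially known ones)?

20

Round 1 — R2, R3, R6, R11, derive swims(x), locked(x), green(x), active(x).
Round 2 — R1, R15, derive flies(x), wooden(x).
Round 3 — R7, derive visible(x).
Round 4 — R10, derive hot(x).
Round 5 — R4, R14, derive blue(x), p30(x).
Closure: {active(x), blue(x), cold(x), flies(x), green(x), has_feathers(x), hot(x), large(x), locked(x), mammal(x), metal(x), open(x), p30(x), red(x), small(x), stale(x), swims(x), valid(x), visible(x), wooden(x)} — 20 facts.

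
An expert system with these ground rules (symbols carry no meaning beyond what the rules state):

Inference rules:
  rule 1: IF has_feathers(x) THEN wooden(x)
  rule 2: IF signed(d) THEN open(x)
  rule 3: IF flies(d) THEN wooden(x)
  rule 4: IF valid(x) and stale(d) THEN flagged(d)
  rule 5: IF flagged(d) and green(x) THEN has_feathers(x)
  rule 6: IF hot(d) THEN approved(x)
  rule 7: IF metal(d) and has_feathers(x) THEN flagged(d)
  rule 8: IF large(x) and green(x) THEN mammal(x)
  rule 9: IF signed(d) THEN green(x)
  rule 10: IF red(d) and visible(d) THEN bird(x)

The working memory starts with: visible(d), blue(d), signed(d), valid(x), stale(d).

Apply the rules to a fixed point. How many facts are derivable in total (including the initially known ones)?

10

[1] rule 2 [IF signed(d) THEN open(x)]; rule 4 [IF valid(x) and stale(d) THEN flagged(d)]; rule 9 [IF signed(d) THEN green(x)]. ⇒ new: open(x), flagged(d), green(x).
[2] rule 5 [IF flagged(d) and green(x) THEN has_feathers(x)]. ⇒ new: has_feathers(x).
[3] rule 1 [IF has_feathers(x) THEN wooden(x)]. ⇒ new: wooden(x).
Closure: {blue(d), flagged(d), green(x), has_feathers(x), open(x), signed(d), stale(d), valid(x), visible(d), wooden(x)} — 10 facts.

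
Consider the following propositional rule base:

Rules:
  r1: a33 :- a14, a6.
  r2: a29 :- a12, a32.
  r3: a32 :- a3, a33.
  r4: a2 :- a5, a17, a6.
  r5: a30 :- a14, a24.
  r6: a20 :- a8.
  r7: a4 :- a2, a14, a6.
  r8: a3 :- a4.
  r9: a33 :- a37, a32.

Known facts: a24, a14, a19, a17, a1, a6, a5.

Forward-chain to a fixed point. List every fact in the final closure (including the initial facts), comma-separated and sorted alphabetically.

a1, a14, a17, a19, a2, a24, a3, a30, a32, a33, a4, a5, a6

Round 1 fires r1, r4, r5, giving a33, a2, a30.
Round 2 fires r7, giving a4.
Round 3 fires r8, giving a3.
Round 4 fires r3, giving a32.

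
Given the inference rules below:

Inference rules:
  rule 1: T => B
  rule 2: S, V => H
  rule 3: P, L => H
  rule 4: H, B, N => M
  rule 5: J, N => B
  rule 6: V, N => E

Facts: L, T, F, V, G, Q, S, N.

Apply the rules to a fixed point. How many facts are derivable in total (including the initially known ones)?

Round 1: rule 1 [T => B]; rule 2 [S, V => H]; rule 6 [V, N => E]. New: B, H, E.
Round 2: rule 4 [H, B, N => M]. New: M.
Closure: {B, E, F, G, H, L, M, N, Q, S, T, V} — 12 facts.

12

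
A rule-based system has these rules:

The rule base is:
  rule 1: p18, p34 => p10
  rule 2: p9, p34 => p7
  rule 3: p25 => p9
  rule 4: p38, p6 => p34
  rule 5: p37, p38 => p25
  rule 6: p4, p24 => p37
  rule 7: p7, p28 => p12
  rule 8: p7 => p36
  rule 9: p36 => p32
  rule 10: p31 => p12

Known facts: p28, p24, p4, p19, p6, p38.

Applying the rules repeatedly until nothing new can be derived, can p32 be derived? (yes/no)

Round 1: rule 4 [p38, p6 => p34]; rule 6 [p4, p24 => p37]. Adds p34, p37.
Round 2: rule 5 [p37, p38 => p25]. Adds p25.
Round 3: rule 3 [p25 => p9]. Adds p9.
Round 4: rule 2 [p9, p34 => p7]. Adds p7.
Round 5: rule 7 [p7, p28 => p12]; rule 8 [p7 => p36]. Adds p12, p36.
Round 6: rule 9 [p36 => p32]. Adds p32.
p32 appears in round 6, so it is derivable.

yes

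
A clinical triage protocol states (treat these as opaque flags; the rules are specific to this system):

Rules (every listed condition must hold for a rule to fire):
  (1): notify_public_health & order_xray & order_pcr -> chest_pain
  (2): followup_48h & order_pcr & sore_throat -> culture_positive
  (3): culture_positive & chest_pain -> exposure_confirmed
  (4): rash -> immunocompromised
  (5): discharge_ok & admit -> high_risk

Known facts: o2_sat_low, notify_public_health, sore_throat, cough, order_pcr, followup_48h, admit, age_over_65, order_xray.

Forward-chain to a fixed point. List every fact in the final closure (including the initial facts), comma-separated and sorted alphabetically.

[1] (1) [notify_public_health & order_xray & order_pcr -> chest_pain]; (2) [followup_48h & order_pcr & sore_throat -> culture_positive]. ⇒ new: chest_pain, culture_positive.
[2] (3) [culture_positive & chest_pain -> exposure_confirmed]. ⇒ new: exposure_confirmed.

admit, age_over_65, chest_pain, cough, culture_positive, exposure_confirmed, followup_48h, notify_public_health, o2_sat_low, order_pcr, order_xray, sore_throat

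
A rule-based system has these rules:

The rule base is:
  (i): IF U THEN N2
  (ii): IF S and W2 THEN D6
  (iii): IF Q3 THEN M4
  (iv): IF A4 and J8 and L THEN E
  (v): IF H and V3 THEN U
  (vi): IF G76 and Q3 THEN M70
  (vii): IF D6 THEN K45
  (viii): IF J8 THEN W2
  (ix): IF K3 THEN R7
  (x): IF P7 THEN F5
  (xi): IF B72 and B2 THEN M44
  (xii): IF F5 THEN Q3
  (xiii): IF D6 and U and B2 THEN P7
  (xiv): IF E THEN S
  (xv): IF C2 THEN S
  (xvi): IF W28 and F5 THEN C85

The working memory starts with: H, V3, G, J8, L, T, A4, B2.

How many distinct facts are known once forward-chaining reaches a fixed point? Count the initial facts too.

[1] (iv) [IF A4 and J8 and L THEN E]; (v) [IF H and V3 THEN U]; (viii) [IF J8 THEN W2]. ⇒ new: E, U, W2.
[2] (i) [IF U THEN N2]; (xiv) [IF E THEN S]. ⇒ new: N2, S.
[3] (ii) [IF S and W2 THEN D6]. ⇒ new: D6.
[4] (vii) [IF D6 THEN K45]; (xiii) [IF D6 and U and B2 THEN P7]. ⇒ new: K45, P7.
[5] (x) [IF P7 THEN F5]. ⇒ new: F5.
[6] (xii) [IF F5 THEN Q3]. ⇒ new: Q3.
[7] (iii) [IF Q3 THEN M4]. ⇒ new: M4.
Closure: {A4, B2, D6, E, F5, G, H, J8, K45, L, M4, N2, P7, Q3, S, T, U, V3, W2} — 19 facts.

19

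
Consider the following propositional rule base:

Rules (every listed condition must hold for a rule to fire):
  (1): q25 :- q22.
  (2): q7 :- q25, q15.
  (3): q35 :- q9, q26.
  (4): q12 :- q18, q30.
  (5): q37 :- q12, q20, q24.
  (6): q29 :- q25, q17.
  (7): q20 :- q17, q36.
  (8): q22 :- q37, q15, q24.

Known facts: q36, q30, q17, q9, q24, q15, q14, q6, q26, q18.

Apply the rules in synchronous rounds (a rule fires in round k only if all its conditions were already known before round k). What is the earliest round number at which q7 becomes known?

Round 1: (3) [q35 :- q9, q26.]; (4) [q12 :- q18, q30.]; (7) [q20 :- q17, q36.]. Adds q35, q12, q20.
Round 2: (5) [q37 :- q12, q20, q24.]. Adds q37.
Round 3: (8) [q22 :- q37, q15, q24.]. Adds q22.
Round 4: (1) [q25 :- q22.]. Adds q25.
Round 5: (2) [q7 :- q25, q15.]; (6) [q29 :- q25, q17.]. Adds q7, q29.
q7 first appears in round 5.

5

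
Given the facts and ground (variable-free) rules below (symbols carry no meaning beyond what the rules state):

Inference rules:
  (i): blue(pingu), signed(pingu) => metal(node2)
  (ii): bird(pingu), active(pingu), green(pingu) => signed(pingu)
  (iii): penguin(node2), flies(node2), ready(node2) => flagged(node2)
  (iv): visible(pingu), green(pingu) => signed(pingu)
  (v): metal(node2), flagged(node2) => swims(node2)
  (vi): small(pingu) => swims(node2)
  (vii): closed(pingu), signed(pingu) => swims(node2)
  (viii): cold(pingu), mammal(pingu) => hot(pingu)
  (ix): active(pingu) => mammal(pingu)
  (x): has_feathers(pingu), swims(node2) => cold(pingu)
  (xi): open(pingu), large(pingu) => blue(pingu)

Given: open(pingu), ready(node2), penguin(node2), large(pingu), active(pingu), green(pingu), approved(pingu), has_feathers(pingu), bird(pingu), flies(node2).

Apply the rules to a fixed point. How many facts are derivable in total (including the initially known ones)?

18

Round 1 fires (ii), (iii), (ix), (xi), giving signed(pingu), flagged(node2), mammal(pingu), blue(pingu).
Round 2 fires (i), giving metal(node2).
Round 3 fires (v), giving swims(node2).
Round 4 fires (x), giving cold(pingu).
Round 5 fires (viii), giving hot(pingu).
Closure: {active(pingu), approved(pingu), bird(pingu), blue(pingu), cold(pingu), flagged(node2), flies(node2), green(pingu), has_feathers(pingu), hot(pingu), large(pingu), mammal(pingu), metal(node2), open(pingu), penguin(node2), ready(node2), signed(pingu), swims(node2)} — 18 facts.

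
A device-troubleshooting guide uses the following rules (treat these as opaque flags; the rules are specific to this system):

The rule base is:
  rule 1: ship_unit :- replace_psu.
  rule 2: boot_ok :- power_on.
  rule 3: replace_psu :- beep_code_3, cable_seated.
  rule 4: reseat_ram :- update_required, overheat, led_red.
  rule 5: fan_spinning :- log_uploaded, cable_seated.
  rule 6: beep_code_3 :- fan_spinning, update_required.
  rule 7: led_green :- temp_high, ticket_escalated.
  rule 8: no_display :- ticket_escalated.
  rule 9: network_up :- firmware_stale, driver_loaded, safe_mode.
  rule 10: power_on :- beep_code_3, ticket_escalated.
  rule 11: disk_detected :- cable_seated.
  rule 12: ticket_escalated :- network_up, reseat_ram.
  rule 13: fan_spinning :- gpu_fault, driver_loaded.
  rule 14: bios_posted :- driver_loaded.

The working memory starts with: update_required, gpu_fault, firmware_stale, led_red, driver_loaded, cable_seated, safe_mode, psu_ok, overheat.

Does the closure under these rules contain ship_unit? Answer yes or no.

yes

Round 1 fires rule 4, rule 9, rule 11, rule 13, rule 14, giving reseat_ram, network_up, disk_detected, fan_spinning, bios_posted.
Round 2 fires rule 6, rule 12, giving beep_code_3, ticket_escalated.
Round 3 fires rule 3, rule 8, rule 10, giving replace_psu, no_display, power_on.
Round 4 fires rule 1, rule 2, giving ship_unit, boot_ok.
ship_unit appears in round 4, so it is derivable.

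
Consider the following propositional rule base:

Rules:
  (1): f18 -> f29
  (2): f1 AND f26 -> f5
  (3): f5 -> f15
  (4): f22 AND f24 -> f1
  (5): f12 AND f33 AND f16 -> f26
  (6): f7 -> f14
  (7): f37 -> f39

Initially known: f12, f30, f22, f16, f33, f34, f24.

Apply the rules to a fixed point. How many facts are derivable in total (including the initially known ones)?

Round 1 — (4), (5), derive f1, f26.
Round 2 — (2), derive f5.
Round 3 — (3), derive f15.
Closure: {f1, f12, f15, f16, f22, f24, f26, f30, f33, f34, f5} — 11 facts.

11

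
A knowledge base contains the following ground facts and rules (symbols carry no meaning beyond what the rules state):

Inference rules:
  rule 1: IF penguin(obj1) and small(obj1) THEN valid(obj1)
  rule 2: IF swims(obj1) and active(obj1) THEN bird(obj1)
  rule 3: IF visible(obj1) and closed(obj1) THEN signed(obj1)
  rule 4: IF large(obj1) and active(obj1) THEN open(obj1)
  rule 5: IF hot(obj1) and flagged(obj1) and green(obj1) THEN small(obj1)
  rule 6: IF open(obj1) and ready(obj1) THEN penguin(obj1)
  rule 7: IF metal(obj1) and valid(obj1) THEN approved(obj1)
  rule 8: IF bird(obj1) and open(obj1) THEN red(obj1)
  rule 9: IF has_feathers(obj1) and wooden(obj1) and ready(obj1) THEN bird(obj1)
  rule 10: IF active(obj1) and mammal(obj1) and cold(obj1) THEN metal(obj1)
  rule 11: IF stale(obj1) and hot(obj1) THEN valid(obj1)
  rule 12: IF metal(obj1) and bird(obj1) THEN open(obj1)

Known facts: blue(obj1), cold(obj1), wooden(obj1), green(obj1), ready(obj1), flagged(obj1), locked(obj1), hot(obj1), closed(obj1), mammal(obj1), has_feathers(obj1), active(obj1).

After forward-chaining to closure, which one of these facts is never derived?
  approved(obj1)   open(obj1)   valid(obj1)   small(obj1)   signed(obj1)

[1] rule 5 [IF hot(obj1) and flagged(obj1) and green(obj1) THEN small(obj1)]; rule 9 [IF has_feathers(obj1) and wooden(obj1) and ready(obj1) THEN bird(obj1)]; rule 10 [IF active(obj1) and mammal(obj1) and cold(obj1) THEN metal(obj1)]. ⇒ new: small(obj1), bird(obj1), metal(obj1).
[2] rule 12 [IF metal(obj1) and bird(obj1) THEN open(obj1)]. ⇒ new: open(obj1).
[3] rule 6 [IF open(obj1) and ready(obj1) THEN penguin(obj1)]; rule 8 [IF bird(obj1) and open(obj1) THEN red(obj1)]. ⇒ new: penguin(obj1), red(obj1).
[4] rule 1 [IF penguin(obj1) and small(obj1) THEN valid(obj1)]. ⇒ new: valid(obj1).
[5] rule 7 [IF metal(obj1) and valid(obj1) THEN approved(obj1)]. ⇒ new: approved(obj1).
Derived: valid(obj1) (round 4), approved(obj1) (round 5), small(obj1) (round 1), open(obj1) (round 2). signed(obj1) never appears in any round.

signed(obj1)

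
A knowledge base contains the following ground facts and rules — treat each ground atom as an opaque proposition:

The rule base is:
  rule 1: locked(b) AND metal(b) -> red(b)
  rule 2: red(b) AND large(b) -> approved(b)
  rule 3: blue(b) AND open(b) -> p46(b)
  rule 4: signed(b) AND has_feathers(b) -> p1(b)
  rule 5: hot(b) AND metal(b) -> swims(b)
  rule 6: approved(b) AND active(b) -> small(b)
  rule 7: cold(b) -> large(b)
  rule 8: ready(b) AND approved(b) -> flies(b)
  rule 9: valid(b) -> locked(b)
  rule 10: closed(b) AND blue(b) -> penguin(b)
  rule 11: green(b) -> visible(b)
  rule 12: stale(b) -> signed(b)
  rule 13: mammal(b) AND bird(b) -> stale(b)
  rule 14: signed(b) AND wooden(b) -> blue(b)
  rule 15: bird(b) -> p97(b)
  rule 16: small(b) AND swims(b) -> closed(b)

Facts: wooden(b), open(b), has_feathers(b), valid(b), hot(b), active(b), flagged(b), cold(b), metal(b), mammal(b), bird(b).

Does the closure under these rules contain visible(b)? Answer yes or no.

no

Round 1 fires rule 5, rule 7, rule 9, rule 13, rule 15, giving swims(b), large(b), locked(b), stale(b), p97(b).
Round 2 fires rule 1, rule 12, giving red(b), signed(b).
Round 3 fires rule 2, rule 4, rule 14, giving approved(b), p1(b), blue(b).
Round 4 fires rule 3, rule 6, giving p46(b), small(b).
Round 5 fires rule 16, giving closed(b).
Round 6 fires rule 10, giving penguin(b).
Fixed point reached. visible(b) is concluded only by rule 11; rule 11 needs green(b) (never derived).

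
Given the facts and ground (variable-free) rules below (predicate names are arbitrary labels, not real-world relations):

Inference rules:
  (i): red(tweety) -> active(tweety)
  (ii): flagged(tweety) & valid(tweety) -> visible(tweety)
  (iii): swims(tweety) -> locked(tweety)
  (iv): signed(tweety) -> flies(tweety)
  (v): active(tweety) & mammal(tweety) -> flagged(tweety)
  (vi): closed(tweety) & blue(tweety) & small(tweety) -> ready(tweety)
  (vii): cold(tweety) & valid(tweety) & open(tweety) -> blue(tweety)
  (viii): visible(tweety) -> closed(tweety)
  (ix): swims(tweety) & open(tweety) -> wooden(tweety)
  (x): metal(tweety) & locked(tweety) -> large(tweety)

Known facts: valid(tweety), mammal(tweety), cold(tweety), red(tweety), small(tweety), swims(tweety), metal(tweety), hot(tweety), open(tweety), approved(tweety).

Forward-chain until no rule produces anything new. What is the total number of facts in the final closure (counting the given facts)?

19

Round 1 fires (i), (iii), (vii), (ix), giving active(tweety), locked(tweety), blue(tweety), wooden(tweety).
Round 2 fires (v), (x), giving flagged(tweety), large(tweety).
Round 3 fires (ii), giving visible(tweety).
Round 4 fires (viii), giving closed(tweety).
Round 5 fires (vi), giving ready(tweety).
Closure: {active(tweety), approved(tweety), blue(tweety), closed(tweety), cold(tweety), flagged(tweety), hot(tweety), large(tweety), locked(tweety), mammal(tweety), metal(tweety), open(tweety), ready(tweety), red(tweety), small(tweety), swims(tweety), valid(tweety), visible(tweety), wooden(tweety)} — 19 facts.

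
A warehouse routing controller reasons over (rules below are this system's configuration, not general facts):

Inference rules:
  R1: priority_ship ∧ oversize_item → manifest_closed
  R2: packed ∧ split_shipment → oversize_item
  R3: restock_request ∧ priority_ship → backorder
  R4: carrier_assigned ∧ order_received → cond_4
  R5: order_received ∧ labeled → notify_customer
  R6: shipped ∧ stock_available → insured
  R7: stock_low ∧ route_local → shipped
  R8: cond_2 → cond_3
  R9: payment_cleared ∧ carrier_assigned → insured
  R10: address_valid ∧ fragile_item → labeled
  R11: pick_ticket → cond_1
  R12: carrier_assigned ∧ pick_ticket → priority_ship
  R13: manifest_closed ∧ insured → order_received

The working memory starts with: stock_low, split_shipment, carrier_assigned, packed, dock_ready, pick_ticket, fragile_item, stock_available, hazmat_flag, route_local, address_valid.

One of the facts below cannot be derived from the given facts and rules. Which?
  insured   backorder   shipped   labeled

backorder

[1] R2 [packed ∧ split_shipment → oversize_item]; R7 [stock_low ∧ route_local → shipped]; R10 [address_valid ∧ fragile_item → labeled]; R11 [pick_ticket → cond_1]; R12 [carrier_assigned ∧ pick_ticket → priority_ship]. ⇒ new: oversize_item, shipped, labeled, cond_1, priority_ship.
[2] R1 [priority_ship ∧ oversize_item → manifest_closed]; R6 [shipped ∧ stock_available → insured]. ⇒ new: manifest_closed, insured.
[3] R13 [manifest_closed ∧ insured → order_received]. ⇒ new: order_received.
[4] R4 [carrier_assigned ∧ order_received → cond_4]; R5 [order_received ∧ labeled → notify_customer]. ⇒ new: cond_4, notify_customer.
Derived: labeled (round 1), shipped (round 1), insured (round 2). backorder never appears in any round.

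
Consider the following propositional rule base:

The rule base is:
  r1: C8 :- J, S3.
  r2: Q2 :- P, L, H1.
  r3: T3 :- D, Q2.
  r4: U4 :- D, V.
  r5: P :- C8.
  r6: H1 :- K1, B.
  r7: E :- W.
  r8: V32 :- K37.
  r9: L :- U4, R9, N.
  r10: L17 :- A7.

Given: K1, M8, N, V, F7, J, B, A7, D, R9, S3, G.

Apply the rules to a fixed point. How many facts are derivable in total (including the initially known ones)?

20

Round 1: r1 [C8 :- J, S3.]; r4 [U4 :- D, V.]; r6 [H1 :- K1, B.]; r10 [L17 :- A7.]. New: C8, U4, H1, L17.
Round 2: r5 [P :- C8.]; r9 [L :- U4, R9, N.]. New: P, L.
Round 3: r2 [Q2 :- P, L, H1.]. New: Q2.
Round 4: r3 [T3 :- D, Q2.]. New: T3.
Closure: {A7, B, C8, D, F7, G, H1, J, K1, L, L17, M8, N, P, Q2, R9, S3, T3, U4, V} — 20 facts.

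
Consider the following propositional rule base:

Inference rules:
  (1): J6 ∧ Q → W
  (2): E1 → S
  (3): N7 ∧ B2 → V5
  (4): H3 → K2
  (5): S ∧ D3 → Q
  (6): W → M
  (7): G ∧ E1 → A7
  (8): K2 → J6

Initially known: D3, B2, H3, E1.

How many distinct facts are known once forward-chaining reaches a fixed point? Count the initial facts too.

Round 1 — (2), (4), derive S, K2.
Round 2 — (5), (8), derive Q, J6.
Round 3 — (1), derive W.
Round 4 — (6), derive M.
Closure: {B2, D3, E1, H3, J6, K2, M, Q, S, W} — 10 facts.

10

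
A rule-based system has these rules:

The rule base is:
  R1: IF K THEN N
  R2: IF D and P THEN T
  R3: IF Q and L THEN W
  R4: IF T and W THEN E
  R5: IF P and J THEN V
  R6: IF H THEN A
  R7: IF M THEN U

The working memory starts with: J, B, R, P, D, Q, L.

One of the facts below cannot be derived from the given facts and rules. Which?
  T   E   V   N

N

Round 1 — R2, R3, R5, derive T, W, V.
Round 2 — R4, derive E.
Derived: E (round 2), V (round 1), T (round 1). N never appears in any round.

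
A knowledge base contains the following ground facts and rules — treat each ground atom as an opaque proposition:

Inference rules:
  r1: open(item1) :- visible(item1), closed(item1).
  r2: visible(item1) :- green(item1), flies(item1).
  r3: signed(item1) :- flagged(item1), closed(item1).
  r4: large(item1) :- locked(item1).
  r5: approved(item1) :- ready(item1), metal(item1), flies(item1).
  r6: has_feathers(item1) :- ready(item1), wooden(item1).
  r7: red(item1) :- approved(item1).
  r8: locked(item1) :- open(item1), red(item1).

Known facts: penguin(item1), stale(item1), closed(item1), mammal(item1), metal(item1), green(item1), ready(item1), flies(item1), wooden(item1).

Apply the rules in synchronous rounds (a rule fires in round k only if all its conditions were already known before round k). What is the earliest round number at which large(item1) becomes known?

Round 1 fires r2, r5, r6, giving visible(item1), approved(item1), has_feathers(item1).
Round 2 fires r1, r7, giving open(item1), red(item1).
Round 3 fires r8, giving locked(item1).
Round 4 fires r4, giving large(item1).
large(item1) first appears in round 4.

4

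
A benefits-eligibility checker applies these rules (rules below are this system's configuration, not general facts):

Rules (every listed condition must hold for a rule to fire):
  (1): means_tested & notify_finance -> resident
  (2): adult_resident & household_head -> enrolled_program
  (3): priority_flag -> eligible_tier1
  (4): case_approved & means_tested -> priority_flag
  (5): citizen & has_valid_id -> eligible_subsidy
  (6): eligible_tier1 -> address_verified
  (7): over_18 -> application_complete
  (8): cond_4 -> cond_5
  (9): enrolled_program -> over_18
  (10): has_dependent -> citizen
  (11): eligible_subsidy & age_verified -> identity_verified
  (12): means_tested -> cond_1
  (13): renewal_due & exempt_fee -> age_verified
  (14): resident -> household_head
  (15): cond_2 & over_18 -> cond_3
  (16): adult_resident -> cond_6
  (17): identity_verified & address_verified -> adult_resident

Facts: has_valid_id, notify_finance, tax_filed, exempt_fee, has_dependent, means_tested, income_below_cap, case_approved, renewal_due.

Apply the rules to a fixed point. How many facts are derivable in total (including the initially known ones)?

Round 1: (1) [means_tested & notify_finance -> resident]; (4) [case_approved & means_tested -> priority_flag]; (10) [has_dependent -> citizen]; (12) [means_tested -> cond_1]; (13) [renewal_due & exempt_fee -> age_verified]. Adds resident, priority_flag, citizen, cond_1, age_verified.
Round 2: (3) [priority_flag -> eligible_tier1]; (5) [citizen & has_valid_id -> eligible_subsidy]; (14) [resident -> household_head]. Adds eligible_tier1, eligible_subsidy, household_head.
Round 3: (6) [eligible_tier1 -> address_verified]; (11) [eligible_subsidy & age_verified -> identity_verified]. Adds address_verified, identity_verified.
Round 4: (17) [identity_verified & address_verified -> adult_resident]. Adds adult_resident.
Round 5: (2) [adult_resident & household_head -> enrolled_program]; (16) [adult_resident -> cond_6]. Adds enrolled_program, cond_6.
Round 6: (9) [enrolled_program -> over_18]. Adds over_18.
Round 7: (7) [over_18 -> application_complete]. Adds application_complete.
Closure: {address_verified, adult_resident, age_verified, application_complete, case_approved, citizen, cond_1, cond_6, eligible_subsidy, eligible_tier1, enrolled_program, exempt_fee, has_dependent, has_valid_id, household_head, identity_verified, income_below_cap, means_tested, notify_finance, over_18, priority_flag, renewal_due, resident, tax_filed} — 24 facts.

24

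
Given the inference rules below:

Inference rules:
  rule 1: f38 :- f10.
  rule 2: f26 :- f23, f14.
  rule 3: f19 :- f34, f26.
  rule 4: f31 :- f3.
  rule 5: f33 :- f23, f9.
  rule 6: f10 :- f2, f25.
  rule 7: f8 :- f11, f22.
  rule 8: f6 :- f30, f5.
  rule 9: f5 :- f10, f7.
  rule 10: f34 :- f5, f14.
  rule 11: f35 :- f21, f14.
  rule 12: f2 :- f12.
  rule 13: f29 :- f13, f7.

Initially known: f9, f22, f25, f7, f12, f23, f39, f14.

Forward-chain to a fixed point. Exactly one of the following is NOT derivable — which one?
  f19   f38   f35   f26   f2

f35

Round 1: rule 2 [f26 :- f23, f14.]; rule 5 [f33 :- f23, f9.]; rule 12 [f2 :- f12.]. New: f26, f33, f2.
Round 2: rule 6 [f10 :- f2, f25.]. New: f10.
Round 3: rule 1 [f38 :- f10.]; rule 9 [f5 :- f10, f7.]. New: f38, f5.
Round 4: rule 10 [f34 :- f5, f14.]. New: f34.
Round 5: rule 3 [f19 :- f34, f26.]. New: f19.
Derived: f2 (round 1), f19 (round 5), f26 (round 1), f38 (round 3). f35 never appears in any round.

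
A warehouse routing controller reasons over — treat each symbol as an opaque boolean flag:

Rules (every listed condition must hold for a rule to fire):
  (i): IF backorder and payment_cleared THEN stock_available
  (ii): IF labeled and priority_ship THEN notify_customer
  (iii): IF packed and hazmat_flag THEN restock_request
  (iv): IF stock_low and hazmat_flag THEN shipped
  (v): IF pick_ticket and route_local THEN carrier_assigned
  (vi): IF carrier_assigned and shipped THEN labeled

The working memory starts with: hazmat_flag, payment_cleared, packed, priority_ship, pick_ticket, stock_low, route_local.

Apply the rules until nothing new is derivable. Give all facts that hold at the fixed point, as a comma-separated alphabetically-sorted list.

carrier_assigned, hazmat_flag, labeled, notify_customer, packed, payment_cleared, pick_ticket, priority_ship, restock_request, route_local, shipped, stock_low

[1] (iii) [IF packed and hazmat_flag THEN restock_request]; (iv) [IF stock_low and hazmat_flag THEN shipped]; (v) [IF pick_ticket and route_local THEN carrier_assigned]. ⇒ new: restock_request, shipped, carrier_assigned.
[2] (vi) [IF carrier_assigned and shipped THEN labeled]. ⇒ new: labeled.
[3] (ii) [IF labeled and priority_ship THEN notify_customer]. ⇒ new: notify_customer.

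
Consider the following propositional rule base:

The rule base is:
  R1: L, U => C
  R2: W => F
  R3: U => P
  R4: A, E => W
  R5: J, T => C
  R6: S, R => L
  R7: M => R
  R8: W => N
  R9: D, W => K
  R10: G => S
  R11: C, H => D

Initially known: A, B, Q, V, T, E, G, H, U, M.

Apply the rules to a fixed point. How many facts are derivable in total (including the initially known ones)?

20

Round 1 fires R3, R4, R7, R10, giving P, W, R, S.
Round 2 fires R2, R6, R8, giving F, L, N.
Round 3 fires R1, giving C.
Round 4 fires R11, giving D.
Round 5 fires R9, giving K.
Closure: {A, B, C, D, E, F, G, H, K, L, M, N, P, Q, R, S, T, U, V, W} — 20 facts.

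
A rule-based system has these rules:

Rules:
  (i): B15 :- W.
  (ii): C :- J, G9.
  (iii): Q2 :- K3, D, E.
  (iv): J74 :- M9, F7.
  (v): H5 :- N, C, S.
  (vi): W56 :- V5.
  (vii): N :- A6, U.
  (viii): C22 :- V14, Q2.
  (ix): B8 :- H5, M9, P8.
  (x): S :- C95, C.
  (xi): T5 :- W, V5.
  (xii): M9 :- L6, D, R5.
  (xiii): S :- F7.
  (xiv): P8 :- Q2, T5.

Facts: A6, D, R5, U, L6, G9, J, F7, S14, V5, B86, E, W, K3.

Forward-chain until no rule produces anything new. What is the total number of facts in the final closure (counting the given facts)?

26

Round 1 fires (i), (ii), (iii), (vi), (vii), (xi), (xii), (xiii), giving B15, C, Q2, W56, N, T5, M9, S.
Round 2 fires (iv), (v), (xiv), giving J74, H5, P8.
Round 3 fires (ix), giving B8.
Closure: {A6, B15, B8, B86, C, D, E, F7, G9, H5, J, J74, K3, L6, M9, N, P8, Q2, R5, S, S14, T5, U, V5, W, W56} — 26 facts.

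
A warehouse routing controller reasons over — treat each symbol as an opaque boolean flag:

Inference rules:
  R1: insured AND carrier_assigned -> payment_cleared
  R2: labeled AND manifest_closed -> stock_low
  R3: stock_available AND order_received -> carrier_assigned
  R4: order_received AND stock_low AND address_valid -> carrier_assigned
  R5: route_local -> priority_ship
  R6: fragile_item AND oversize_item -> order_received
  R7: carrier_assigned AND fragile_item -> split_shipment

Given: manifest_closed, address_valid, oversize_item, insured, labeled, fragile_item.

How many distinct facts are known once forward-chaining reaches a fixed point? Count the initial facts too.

Round 1 fires R2, R6, giving stock_low, order_received.
Round 2 fires R4, giving carrier_assigned.
Round 3 fires R1, R7, giving payment_cleared, split_shipment.
Closure: {address_valid, carrier_assigned, fragile_item, insured, labeled, manifest_closed, order_received, oversize_item, payment_cleared, split_shipment, stock_low} — 11 facts.

11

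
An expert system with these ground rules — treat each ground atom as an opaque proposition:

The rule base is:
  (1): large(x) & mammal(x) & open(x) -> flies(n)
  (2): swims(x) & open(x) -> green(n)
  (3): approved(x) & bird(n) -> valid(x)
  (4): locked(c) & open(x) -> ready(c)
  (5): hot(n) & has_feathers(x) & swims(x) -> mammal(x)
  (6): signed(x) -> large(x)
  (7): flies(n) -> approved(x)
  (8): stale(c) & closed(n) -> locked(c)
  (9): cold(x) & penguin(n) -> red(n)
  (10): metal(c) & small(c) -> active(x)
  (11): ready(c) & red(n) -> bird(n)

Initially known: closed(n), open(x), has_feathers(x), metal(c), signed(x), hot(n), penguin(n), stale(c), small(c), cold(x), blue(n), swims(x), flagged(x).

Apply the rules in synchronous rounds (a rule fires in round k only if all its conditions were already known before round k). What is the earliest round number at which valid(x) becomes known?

Round 1 fires (2), (5), (6), (8), (9), (10), giving green(n), mammal(x), large(x), locked(c), red(n), active(x).
Round 2 fires (1), (4), giving flies(n), ready(c).
Round 3 fires (7), (11), giving approved(x), bird(n).
Round 4 fires (3), giving valid(x).
valid(x) first appears in round 4.

4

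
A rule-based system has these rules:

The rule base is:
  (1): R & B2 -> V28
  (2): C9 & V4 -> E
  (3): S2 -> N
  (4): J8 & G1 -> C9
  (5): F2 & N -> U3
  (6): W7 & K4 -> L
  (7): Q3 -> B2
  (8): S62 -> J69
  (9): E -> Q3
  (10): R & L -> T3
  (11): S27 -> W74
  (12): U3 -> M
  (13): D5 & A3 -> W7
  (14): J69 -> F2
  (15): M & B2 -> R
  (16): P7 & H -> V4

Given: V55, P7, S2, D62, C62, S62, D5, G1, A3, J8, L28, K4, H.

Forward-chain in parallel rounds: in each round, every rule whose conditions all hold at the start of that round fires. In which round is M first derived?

4

Round 1 — (3), (4), (8), (13), (16), derive N, C9, J69, W7, V4.
Round 2 — (2), (6), (14), derive E, L, F2.
Round 3 — (5), (9), derive U3, Q3.
Round 4 — (7), (12), derive B2, M.
M first appears in round 4.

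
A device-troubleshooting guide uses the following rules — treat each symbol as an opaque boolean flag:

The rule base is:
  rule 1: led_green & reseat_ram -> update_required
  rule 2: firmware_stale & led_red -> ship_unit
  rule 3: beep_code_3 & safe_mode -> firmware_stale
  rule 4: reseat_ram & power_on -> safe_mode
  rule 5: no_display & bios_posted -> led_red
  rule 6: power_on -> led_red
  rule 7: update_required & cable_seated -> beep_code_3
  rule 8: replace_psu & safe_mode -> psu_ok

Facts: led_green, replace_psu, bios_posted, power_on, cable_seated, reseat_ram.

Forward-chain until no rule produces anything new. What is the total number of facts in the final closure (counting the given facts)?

13

[1] rule 1 [led_green & reseat_ram -> update_required]; rule 4 [reseat_ram & power_on -> safe_mode]; rule 6 [power_on -> led_red]. ⇒ new: update_required, safe_mode, led_red.
[2] rule 7 [update_required & cable_seated -> beep_code_3]; rule 8 [replace_psu & safe_mode -> psu_ok]. ⇒ new: beep_code_3, psu_ok.
[3] rule 3 [beep_code_3 & safe_mode -> firmware_stale]. ⇒ new: firmware_stale.
[4] rule 2 [firmware_stale & led_red -> ship_unit]. ⇒ new: ship_unit.
Closure: {beep_code_3, bios_posted, cable_seated, firmware_stale, led_green, led_red, power_on, psu_ok, replace_psu, reseat_ram, safe_mode, ship_unit, update_required} — 13 facts.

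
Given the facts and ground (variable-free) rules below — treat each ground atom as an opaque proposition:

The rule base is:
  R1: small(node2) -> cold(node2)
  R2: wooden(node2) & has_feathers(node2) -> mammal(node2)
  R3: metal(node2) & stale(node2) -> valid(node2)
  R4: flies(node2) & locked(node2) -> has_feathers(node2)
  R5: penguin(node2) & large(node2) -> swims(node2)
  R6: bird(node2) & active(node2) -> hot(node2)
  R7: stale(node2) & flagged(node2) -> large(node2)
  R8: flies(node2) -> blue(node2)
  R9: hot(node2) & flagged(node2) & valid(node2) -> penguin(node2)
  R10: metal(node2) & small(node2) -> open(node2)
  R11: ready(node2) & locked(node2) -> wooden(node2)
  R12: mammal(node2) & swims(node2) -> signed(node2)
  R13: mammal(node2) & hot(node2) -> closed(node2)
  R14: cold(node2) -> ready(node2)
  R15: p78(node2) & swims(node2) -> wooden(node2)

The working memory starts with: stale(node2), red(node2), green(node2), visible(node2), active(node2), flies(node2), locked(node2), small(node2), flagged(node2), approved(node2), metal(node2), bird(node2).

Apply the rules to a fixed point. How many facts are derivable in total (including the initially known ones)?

Round 1 — R1, R3, R4, R6, R7, R8, R10, derive cold(node2), valid(node2), has_feathers(node2), hot(node2), large(node2), blue(node2), open(node2).
Round 2 — R9, R14, derive penguin(node2), ready(node2).
Round 3 — R5, R11, derive swims(node2), wooden(node2).
Round 4 — R2, derive mammal(node2).
Round 5 — R12, R13, derive signed(node2), closed(node2).
Closure: {active(node2), approved(node2), bird(node2), blue(node2), closed(node2), cold(node2), flagged(node2), flies(node2), green(node2), has_feathers(node2), hot(node2), large(node2), locked(node2), mammal(node2), metal(node2), open(node2), penguin(node2), ready(node2), red(node2), signed(node2), small(node2), stale(node2), swims(node2), valid(node2), visible(node2), wooden(node2)} — 26 facts.

26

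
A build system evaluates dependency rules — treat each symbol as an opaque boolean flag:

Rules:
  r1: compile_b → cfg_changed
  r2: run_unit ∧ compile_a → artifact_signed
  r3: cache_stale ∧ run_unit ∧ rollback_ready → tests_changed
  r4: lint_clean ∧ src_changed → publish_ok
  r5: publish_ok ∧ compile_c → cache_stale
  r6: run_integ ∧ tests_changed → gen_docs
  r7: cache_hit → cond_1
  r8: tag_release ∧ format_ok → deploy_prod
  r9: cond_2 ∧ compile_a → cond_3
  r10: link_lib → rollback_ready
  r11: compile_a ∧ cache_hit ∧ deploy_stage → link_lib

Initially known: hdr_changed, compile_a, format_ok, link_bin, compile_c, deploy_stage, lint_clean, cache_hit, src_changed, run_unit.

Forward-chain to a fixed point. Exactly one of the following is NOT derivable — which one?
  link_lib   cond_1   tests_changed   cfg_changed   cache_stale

Round 1: r2 [run_unit ∧ compile_a → artifact_signed]; r4 [lint_clean ∧ src_changed → publish_ok]; r7 [cache_hit → cond_1]; r11 [compile_a ∧ cache_hit ∧ deploy_stage → link_lib]. Adds artifact_signed, publish_ok, cond_1, link_lib.
Round 2: r5 [publish_ok ∧ compile_c → cache_stale]; r10 [link_lib → rollback_ready]. Adds cache_stale, rollback_ready.
Round 3: r3 [cache_stale ∧ run_unit ∧ rollback_ready → tests_changed]. Adds tests_changed.
Derived: link_lib (round 1), cache_stale (round 2), tests_changed (round 3), cond_1 (round 1). cfg_changed never appears in any round.

cfg_changed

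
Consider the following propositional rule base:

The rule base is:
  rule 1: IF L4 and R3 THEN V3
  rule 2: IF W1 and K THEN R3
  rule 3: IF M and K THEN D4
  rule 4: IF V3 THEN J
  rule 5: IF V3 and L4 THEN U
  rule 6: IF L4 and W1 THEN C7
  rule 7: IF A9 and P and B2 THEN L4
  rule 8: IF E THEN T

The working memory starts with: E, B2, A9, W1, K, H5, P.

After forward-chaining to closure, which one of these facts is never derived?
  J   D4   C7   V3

D4

Round 1: rule 2 [IF W1 and K THEN R3]; rule 7 [IF A9 and P and B2 THEN L4]; rule 8 [IF E THEN T]. New: R3, L4, T.
Round 2: rule 1 [IF L4 and R3 THEN V3]; rule 6 [IF L4 and W1 THEN C7]. New: V3, C7.
Round 3: rule 4 [IF V3 THEN J]; rule 5 [IF V3 and L4 THEN U]. New: J, U.
Derived: V3 (round 2), J (round 3), C7 (round 2). D4 never appears in any round.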